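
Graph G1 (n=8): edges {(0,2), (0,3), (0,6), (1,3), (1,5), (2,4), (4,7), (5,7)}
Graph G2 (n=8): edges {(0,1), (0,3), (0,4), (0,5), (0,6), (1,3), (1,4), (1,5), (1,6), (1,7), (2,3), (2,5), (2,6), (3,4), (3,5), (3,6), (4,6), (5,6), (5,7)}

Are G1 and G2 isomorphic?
No, not isomorphic

The graphs are NOT isomorphic.

Counting triangles (3-cliques): G1 has 0, G2 has 20.
Triangle count is an isomorphism invariant, so differing triangle counts rule out isomorphism.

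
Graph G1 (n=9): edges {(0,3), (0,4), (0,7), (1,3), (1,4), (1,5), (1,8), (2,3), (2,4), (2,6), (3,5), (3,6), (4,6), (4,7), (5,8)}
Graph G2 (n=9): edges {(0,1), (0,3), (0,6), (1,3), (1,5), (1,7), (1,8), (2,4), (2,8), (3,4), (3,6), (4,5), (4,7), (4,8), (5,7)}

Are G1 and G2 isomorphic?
Yes, isomorphic

The graphs are isomorphic.
One valid mapping φ: V(G1) → V(G2): 0→8, 1→3, 2→7, 3→1, 4→4, 5→0, 6→5, 7→2, 8→6

Verify φ preserves adjacency — for each edge of G1, its image is an edge of G2:
  (0,3) → (φ(0),φ(3)) = (1,8) ∈ E(G2) ✓
  (0,4) → (φ(0),φ(4)) = (4,8) ∈ E(G2) ✓
  (0,7) → (φ(0),φ(7)) = (2,8) ∈ E(G2) ✓
  (1,3) → (φ(1),φ(3)) = (1,3) ∈ E(G2) ✓
  (1,4) → (φ(1),φ(4)) = (3,4) ∈ E(G2) ✓
  (1,5) → (φ(1),φ(5)) = (0,3) ∈ E(G2) ✓
  (1,8) → (φ(1),φ(8)) = (3,6) ∈ E(G2) ✓
  (2,3) → (φ(2),φ(3)) = (1,7) ∈ E(G2) ✓
  (2,4) → (φ(2),φ(4)) = (4,7) ∈ E(G2) ✓
  (2,6) → (φ(2),φ(6)) = (5,7) ∈ E(G2) ✓
  (3,5) → (φ(3),φ(5)) = (0,1) ∈ E(G2) ✓
  (3,6) → (φ(3),φ(6)) = (1,5) ∈ E(G2) ✓
  (4,6) → (φ(4),φ(6)) = (4,5) ∈ E(G2) ✓
  (4,7) → (φ(4),φ(7)) = (2,4) ∈ E(G2) ✓
  (5,8) → (φ(5),φ(8)) = (0,6) ∈ E(G2) ✓
All 15 edges of G1 map to edges of G2, and |E(G1)| = |E(G2)| = 15, so φ is a bijection on edges as well as vertices. Hence G1 ≅ G2.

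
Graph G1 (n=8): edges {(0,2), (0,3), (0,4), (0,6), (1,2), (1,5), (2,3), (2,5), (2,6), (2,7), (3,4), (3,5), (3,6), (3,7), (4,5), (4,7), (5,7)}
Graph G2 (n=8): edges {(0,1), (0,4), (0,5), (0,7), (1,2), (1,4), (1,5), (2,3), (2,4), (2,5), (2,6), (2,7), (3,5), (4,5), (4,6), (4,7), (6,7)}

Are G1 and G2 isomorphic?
Yes, isomorphic

The graphs are isomorphic.
One valid mapping φ: V(G1) → V(G2): 0→7, 1→3, 2→2, 3→4, 4→0, 5→5, 6→6, 7→1

Verify φ preserves adjacency — for each edge of G1, its image is an edge of G2:
  (0,2) → (φ(0),φ(2)) = (2,7) ∈ E(G2) ✓
  (0,3) → (φ(0),φ(3)) = (4,7) ∈ E(G2) ✓
  (0,4) → (φ(0),φ(4)) = (0,7) ∈ E(G2) ✓
  (0,6) → (φ(0),φ(6)) = (6,7) ∈ E(G2) ✓
  (1,2) → (φ(1),φ(2)) = (2,3) ∈ E(G2) ✓
  (1,5) → (φ(1),φ(5)) = (3,5) ∈ E(G2) ✓
  (2,3) → (φ(2),φ(3)) = (2,4) ∈ E(G2) ✓
  (2,5) → (φ(2),φ(5)) = (2,5) ∈ E(G2) ✓
  (2,6) → (φ(2),φ(6)) = (2,6) ∈ E(G2) ✓
  (2,7) → (φ(2),φ(7)) = (1,2) ∈ E(G2) ✓
  (3,4) → (φ(3),φ(4)) = (0,4) ∈ E(G2) ✓
  (3,5) → (φ(3),φ(5)) = (4,5) ∈ E(G2) ✓
  (3,6) → (φ(3),φ(6)) = (4,6) ∈ E(G2) ✓
  (3,7) → (φ(3),φ(7)) = (1,4) ∈ E(G2) ✓
  (4,5) → (φ(4),φ(5)) = (0,5) ∈ E(G2) ✓
  (4,7) → (φ(4),φ(7)) = (0,1) ∈ E(G2) ✓
  (5,7) → (φ(5),φ(7)) = (1,5) ∈ E(G2) ✓
All 17 edges of G1 map to edges of G2, and |E(G1)| = |E(G2)| = 17, so φ is a bijection on edges as well as vertices. Hence G1 ≅ G2.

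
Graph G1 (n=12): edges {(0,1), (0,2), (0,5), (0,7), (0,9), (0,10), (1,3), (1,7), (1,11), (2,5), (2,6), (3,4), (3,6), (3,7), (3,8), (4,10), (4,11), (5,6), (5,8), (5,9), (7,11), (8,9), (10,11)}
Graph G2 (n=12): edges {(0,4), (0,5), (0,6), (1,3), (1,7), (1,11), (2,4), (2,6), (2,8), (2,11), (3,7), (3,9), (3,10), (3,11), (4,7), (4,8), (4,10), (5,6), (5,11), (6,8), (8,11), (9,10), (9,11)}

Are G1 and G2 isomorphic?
Yes, isomorphic

The graphs are isomorphic.
One valid mapping φ: V(G1) → V(G2): 0→11, 1→8, 2→1, 3→4, 4→0, 5→3, 6→7, 7→2, 8→10, 9→9, 10→5, 11→6

Verify φ preserves adjacency — for each edge of G1, its image is an edge of G2:
  (0,1) → (φ(0),φ(1)) = (8,11) ∈ E(G2) ✓
  (0,2) → (φ(0),φ(2)) = (1,11) ∈ E(G2) ✓
  (0,5) → (φ(0),φ(5)) = (3,11) ∈ E(G2) ✓
  (0,7) → (φ(0),φ(7)) = (2,11) ∈ E(G2) ✓
  (0,9) → (φ(0),φ(9)) = (9,11) ∈ E(G2) ✓
  (0,10) → (φ(0),φ(10)) = (5,11) ∈ E(G2) ✓
  (1,3) → (φ(1),φ(3)) = (4,8) ∈ E(G2) ✓
  (1,7) → (φ(1),φ(7)) = (2,8) ∈ E(G2) ✓
  (1,11) → (φ(1),φ(11)) = (6,8) ∈ E(G2) ✓
  (2,5) → (φ(2),φ(5)) = (1,3) ∈ E(G2) ✓
  (2,6) → (φ(2),φ(6)) = (1,7) ∈ E(G2) ✓
  (3,4) → (φ(3),φ(4)) = (0,4) ∈ E(G2) ✓
  (3,6) → (φ(3),φ(6)) = (4,7) ∈ E(G2) ✓
  (3,7) → (φ(3),φ(7)) = (2,4) ∈ E(G2) ✓
  (3,8) → (φ(3),φ(8)) = (4,10) ∈ E(G2) ✓
  (4,10) → (φ(4),φ(10)) = (0,5) ∈ E(G2) ✓
  (4,11) → (φ(4),φ(11)) = (0,6) ∈ E(G2) ✓
  (5,6) → (φ(5),φ(6)) = (3,7) ∈ E(G2) ✓
  (5,8) → (φ(5),φ(8)) = (3,10) ∈ E(G2) ✓
  (5,9) → (φ(5),φ(9)) = (3,9) ∈ E(G2) ✓
  (7,11) → (φ(7),φ(11)) = (2,6) ∈ E(G2) ✓
  (8,9) → (φ(8),φ(9)) = (9,10) ∈ E(G2) ✓
  (10,11) → (φ(10),φ(11)) = (5,6) ∈ E(G2) ✓
All 23 edges of G1 map to edges of G2, and |E(G1)| = |E(G2)| = 23, so φ is a bijection on edges as well as vertices. Hence G1 ≅ G2.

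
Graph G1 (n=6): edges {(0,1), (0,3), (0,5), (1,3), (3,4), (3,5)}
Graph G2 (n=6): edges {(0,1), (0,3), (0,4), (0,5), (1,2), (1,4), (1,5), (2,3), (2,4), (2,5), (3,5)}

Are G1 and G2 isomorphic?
No, not isomorphic

The graphs are NOT isomorphic.

Degrees in G1: deg(0)=3, deg(1)=2, deg(2)=0, deg(3)=4, deg(4)=1, deg(5)=2.
Sorted degree sequence of G1: [4, 3, 2, 2, 1, 0].
Degrees in G2: deg(0)=4, deg(1)=4, deg(2)=4, deg(3)=3, deg(4)=3, deg(5)=4.
Sorted degree sequence of G2: [4, 4, 4, 4, 3, 3].
The (sorted) degree sequence is an isomorphism invariant, so since G1 and G2 have different degree sequences they cannot be isomorphic.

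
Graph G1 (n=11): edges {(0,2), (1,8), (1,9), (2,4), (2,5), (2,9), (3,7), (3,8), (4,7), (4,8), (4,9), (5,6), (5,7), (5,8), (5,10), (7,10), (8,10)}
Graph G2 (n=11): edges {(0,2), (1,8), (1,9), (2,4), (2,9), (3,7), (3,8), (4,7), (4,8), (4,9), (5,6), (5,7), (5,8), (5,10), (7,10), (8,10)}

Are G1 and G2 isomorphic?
No, not isomorphic

The graphs are NOT isomorphic.

Counting edges: G1 has 17 edge(s); G2 has 16 edge(s).
Edge count is an isomorphism invariant (a bijection on vertices induces a bijection on edges), so differing edge counts rule out isomorphism.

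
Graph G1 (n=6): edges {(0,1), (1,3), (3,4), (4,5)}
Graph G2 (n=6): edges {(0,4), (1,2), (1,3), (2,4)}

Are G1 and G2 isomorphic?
Yes, isomorphic

The graphs are isomorphic.
One valid mapping φ: V(G1) → V(G2): 0→3, 1→1, 2→5, 3→2, 4→4, 5→0

Verify φ preserves adjacency — for each edge of G1, its image is an edge of G2:
  (0,1) → (φ(0),φ(1)) = (1,3) ∈ E(G2) ✓
  (1,3) → (φ(1),φ(3)) = (1,2) ∈ E(G2) ✓
  (3,4) → (φ(3),φ(4)) = (2,4) ∈ E(G2) ✓
  (4,5) → (φ(4),φ(5)) = (0,4) ∈ E(G2) ✓
All 4 edges of G1 map to edges of G2, and |E(G1)| = |E(G2)| = 4, so φ is a bijection on edges as well as vertices. Hence G1 ≅ G2.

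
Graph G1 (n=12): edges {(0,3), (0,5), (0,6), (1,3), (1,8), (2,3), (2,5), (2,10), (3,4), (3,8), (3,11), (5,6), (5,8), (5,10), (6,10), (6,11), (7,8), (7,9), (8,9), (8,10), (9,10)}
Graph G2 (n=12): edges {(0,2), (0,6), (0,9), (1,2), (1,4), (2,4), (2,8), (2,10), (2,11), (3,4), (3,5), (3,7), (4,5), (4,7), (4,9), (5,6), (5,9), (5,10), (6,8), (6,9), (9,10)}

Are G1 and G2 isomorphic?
Yes, isomorphic

The graphs are isomorphic.
One valid mapping φ: V(G1) → V(G2): 0→0, 1→1, 2→10, 3→2, 4→11, 5→9, 6→6, 7→7, 8→4, 9→3, 10→5, 11→8

Verify φ preserves adjacency — for each edge of G1, its image is an edge of G2:
  (0,3) → (φ(0),φ(3)) = (0,2) ∈ E(G2) ✓
  (0,5) → (φ(0),φ(5)) = (0,9) ∈ E(G2) ✓
  (0,6) → (φ(0),φ(6)) = (0,6) ∈ E(G2) ✓
  (1,3) → (φ(1),φ(3)) = (1,2) ∈ E(G2) ✓
  (1,8) → (φ(1),φ(8)) = (1,4) ∈ E(G2) ✓
  (2,3) → (φ(2),φ(3)) = (2,10) ∈ E(G2) ✓
  (2,5) → (φ(2),φ(5)) = (9,10) ∈ E(G2) ✓
  (2,10) → (φ(2),φ(10)) = (5,10) ∈ E(G2) ✓
  (3,4) → (φ(3),φ(4)) = (2,11) ∈ E(G2) ✓
  (3,8) → (φ(3),φ(8)) = (2,4) ∈ E(G2) ✓
  (3,11) → (φ(3),φ(11)) = (2,8) ∈ E(G2) ✓
  (5,6) → (φ(5),φ(6)) = (6,9) ∈ E(G2) ✓
  (5,8) → (φ(5),φ(8)) = (4,9) ∈ E(G2) ✓
  (5,10) → (φ(5),φ(10)) = (5,9) ∈ E(G2) ✓
  (6,10) → (φ(6),φ(10)) = (5,6) ∈ E(G2) ✓
  (6,11) → (φ(6),φ(11)) = (6,8) ∈ E(G2) ✓
  (7,8) → (φ(7),φ(8)) = (4,7) ∈ E(G2) ✓
  (7,9) → (φ(7),φ(9)) = (3,7) ∈ E(G2) ✓
  (8,9) → (φ(8),φ(9)) = (3,4) ∈ E(G2) ✓
  (8,10) → (φ(8),φ(10)) = (4,5) ∈ E(G2) ✓
  (9,10) → (φ(9),φ(10)) = (3,5) ∈ E(G2) ✓
All 21 edges of G1 map to edges of G2, and |E(G1)| = |E(G2)| = 21, so φ is a bijection on edges as well as vertices. Hence G1 ≅ G2.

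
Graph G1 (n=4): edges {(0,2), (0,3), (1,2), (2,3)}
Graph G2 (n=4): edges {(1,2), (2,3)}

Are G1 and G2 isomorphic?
No, not isomorphic

The graphs are NOT isomorphic.

Connected components of G1: 1 component(s) with vertex sets [[0, 1, 2, 3]], sizes [4].
Connected components of G2: 2 component(s) with vertex sets [[0], [1, 2, 3]], sizes [1, 3].
The number of connected components (and the multiset of component sizes) is an isomorphism invariant — an isomorphism maps each component of G1 bijectively onto a component of G2. Since G1 has 1 component(s) and G2 has 2, they cannot be isomorphic.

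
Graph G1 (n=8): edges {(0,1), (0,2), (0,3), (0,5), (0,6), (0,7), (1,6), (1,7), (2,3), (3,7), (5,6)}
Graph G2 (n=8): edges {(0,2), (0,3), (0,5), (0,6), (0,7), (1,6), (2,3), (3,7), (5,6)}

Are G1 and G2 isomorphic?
No, not isomorphic

The graphs are NOT isomorphic.

Counting edges: G1 has 11 edge(s); G2 has 9 edge(s).
Edge count is an isomorphism invariant (a bijection on vertices induces a bijection on edges), so differing edge counts rule out isomorphism.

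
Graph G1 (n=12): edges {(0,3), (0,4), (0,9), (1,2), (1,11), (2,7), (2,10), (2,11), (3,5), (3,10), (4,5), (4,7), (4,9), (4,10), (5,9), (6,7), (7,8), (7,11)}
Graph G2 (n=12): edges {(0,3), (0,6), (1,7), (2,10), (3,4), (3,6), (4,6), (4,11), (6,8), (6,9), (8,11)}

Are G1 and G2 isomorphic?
No, not isomorphic

The graphs are NOT isomorphic.

Connected components of G1: 1 component(s) with vertex sets [[0, 1, 2, 3, 4, 5, 6, 7, 8, 9, 10, 11]], sizes [12].
Connected components of G2: 4 component(s) with vertex sets [[5], [1, 7], [2, 10], [0, 3, 4, 6, 8, 9, 11]], sizes [1, 2, 2, 7].
The number of connected components (and the multiset of component sizes) is an isomorphism invariant — an isomorphism maps each component of G1 bijectively onto a component of G2. Since G1 has 1 component(s) and G2 has 4, they cannot be isomorphic.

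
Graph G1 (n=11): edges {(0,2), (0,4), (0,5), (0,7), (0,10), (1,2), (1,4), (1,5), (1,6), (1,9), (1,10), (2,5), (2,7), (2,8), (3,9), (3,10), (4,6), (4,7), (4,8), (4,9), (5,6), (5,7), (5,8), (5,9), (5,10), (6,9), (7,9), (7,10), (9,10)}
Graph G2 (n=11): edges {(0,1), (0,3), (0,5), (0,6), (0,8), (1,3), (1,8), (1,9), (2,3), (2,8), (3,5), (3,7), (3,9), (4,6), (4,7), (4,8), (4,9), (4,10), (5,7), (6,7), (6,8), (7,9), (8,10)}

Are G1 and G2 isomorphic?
No, not isomorphic

The graphs are NOT isomorphic.

Degrees in G1: deg(0)=5, deg(1)=6, deg(2)=5, deg(3)=2, deg(4)=6, deg(5)=8, deg(6)=4, deg(7)=6, deg(8)=3, deg(9)=7, deg(10)=6.
Sorted degree sequence of G1: [8, 7, 6, 6, 6, 6, 5, 5, 4, 3, 2].
Degrees in G2: deg(0)=5, deg(1)=4, deg(2)=2, deg(3)=6, deg(4)=5, deg(5)=3, deg(6)=4, deg(7)=5, deg(8)=6, deg(9)=4, deg(10)=2.
Sorted degree sequence of G2: [6, 6, 5, 5, 5, 4, 4, 4, 3, 2, 2].
The (sorted) degree sequence is an isomorphism invariant, so since G1 and G2 have different degree sequences they cannot be isomorphic.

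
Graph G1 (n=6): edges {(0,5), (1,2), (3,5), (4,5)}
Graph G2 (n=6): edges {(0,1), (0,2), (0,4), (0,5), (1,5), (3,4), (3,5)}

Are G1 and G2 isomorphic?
No, not isomorphic

The graphs are NOT isomorphic.

Counting triangles (3-cliques): G1 has 0, G2 has 1.
Triangle count is an isomorphism invariant, so differing triangle counts rule out isomorphism.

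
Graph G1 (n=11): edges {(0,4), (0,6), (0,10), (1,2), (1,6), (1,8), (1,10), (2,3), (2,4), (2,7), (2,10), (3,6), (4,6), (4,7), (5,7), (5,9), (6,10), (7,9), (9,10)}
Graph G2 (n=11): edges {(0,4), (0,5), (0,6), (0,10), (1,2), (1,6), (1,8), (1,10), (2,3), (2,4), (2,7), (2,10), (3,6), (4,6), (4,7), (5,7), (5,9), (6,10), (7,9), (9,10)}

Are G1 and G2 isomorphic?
No, not isomorphic

The graphs are NOT isomorphic.

Counting edges: G1 has 19 edge(s); G2 has 20 edge(s).
Edge count is an isomorphism invariant (a bijection on vertices induces a bijection on edges), so differing edge counts rule out isomorphism.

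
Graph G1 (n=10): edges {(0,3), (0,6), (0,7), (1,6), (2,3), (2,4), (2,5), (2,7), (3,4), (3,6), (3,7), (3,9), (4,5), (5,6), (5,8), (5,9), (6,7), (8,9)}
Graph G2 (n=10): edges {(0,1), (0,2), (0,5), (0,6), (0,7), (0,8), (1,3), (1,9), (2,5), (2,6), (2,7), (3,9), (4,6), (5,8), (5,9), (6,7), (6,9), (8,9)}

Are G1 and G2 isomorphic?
Yes, isomorphic

The graphs are isomorphic.
One valid mapping φ: V(G1) → V(G2): 0→7, 1→4, 2→5, 3→0, 4→8, 5→9, 6→6, 7→2, 8→3, 9→1

Verify φ preserves adjacency — for each edge of G1, its image is an edge of G2:
  (0,3) → (φ(0),φ(3)) = (0,7) ∈ E(G2) ✓
  (0,6) → (φ(0),φ(6)) = (6,7) ∈ E(G2) ✓
  (0,7) → (φ(0),φ(7)) = (2,7) ∈ E(G2) ✓
  (1,6) → (φ(1),φ(6)) = (4,6) ∈ E(G2) ✓
  (2,3) → (φ(2),φ(3)) = (0,5) ∈ E(G2) ✓
  (2,4) → (φ(2),φ(4)) = (5,8) ∈ E(G2) ✓
  (2,5) → (φ(2),φ(5)) = (5,9) ∈ E(G2) ✓
  (2,7) → (φ(2),φ(7)) = (2,5) ∈ E(G2) ✓
  (3,4) → (φ(3),φ(4)) = (0,8) ∈ E(G2) ✓
  (3,6) → (φ(3),φ(6)) = (0,6) ∈ E(G2) ✓
  (3,7) → (φ(3),φ(7)) = (0,2) ∈ E(G2) ✓
  (3,9) → (φ(3),φ(9)) = (0,1) ∈ E(G2) ✓
  (4,5) → (φ(4),φ(5)) = (8,9) ∈ E(G2) ✓
  (5,6) → (φ(5),φ(6)) = (6,9) ∈ E(G2) ✓
  (5,8) → (φ(5),φ(8)) = (3,9) ∈ E(G2) ✓
  (5,9) → (φ(5),φ(9)) = (1,9) ∈ E(G2) ✓
  (6,7) → (φ(6),φ(7)) = (2,6) ∈ E(G2) ✓
  (8,9) → (φ(8),φ(9)) = (1,3) ∈ E(G2) ✓
All 18 edges of G1 map to edges of G2, and |E(G1)| = |E(G2)| = 18, so φ is a bijection on edges as well as vertices. Hence G1 ≅ G2.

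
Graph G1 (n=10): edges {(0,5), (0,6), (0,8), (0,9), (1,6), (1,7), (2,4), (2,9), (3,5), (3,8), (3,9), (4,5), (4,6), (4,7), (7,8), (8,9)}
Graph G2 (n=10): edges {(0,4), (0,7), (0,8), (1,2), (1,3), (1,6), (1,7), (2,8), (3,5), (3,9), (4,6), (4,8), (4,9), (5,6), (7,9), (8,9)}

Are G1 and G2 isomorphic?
Yes, isomorphic

The graphs are isomorphic.
One valid mapping φ: V(G1) → V(G2): 0→9, 1→5, 2→2, 3→0, 4→1, 5→7, 6→3, 7→6, 8→4, 9→8

Verify φ preserves adjacency — for each edge of G1, its image is an edge of G2:
  (0,5) → (φ(0),φ(5)) = (7,9) ∈ E(G2) ✓
  (0,6) → (φ(0),φ(6)) = (3,9) ∈ E(G2) ✓
  (0,8) → (φ(0),φ(8)) = (4,9) ∈ E(G2) ✓
  (0,9) → (φ(0),φ(9)) = (8,9) ∈ E(G2) ✓
  (1,6) → (φ(1),φ(6)) = (3,5) ∈ E(G2) ✓
  (1,7) → (φ(1),φ(7)) = (5,6) ∈ E(G2) ✓
  (2,4) → (φ(2),φ(4)) = (1,2) ∈ E(G2) ✓
  (2,9) → (φ(2),φ(9)) = (2,8) ∈ E(G2) ✓
  (3,5) → (φ(3),φ(5)) = (0,7) ∈ E(G2) ✓
  (3,8) → (φ(3),φ(8)) = (0,4) ∈ E(G2) ✓
  (3,9) → (φ(3),φ(9)) = (0,8) ∈ E(G2) ✓
  (4,5) → (φ(4),φ(5)) = (1,7) ∈ E(G2) ✓
  (4,6) → (φ(4),φ(6)) = (1,3) ∈ E(G2) ✓
  (4,7) → (φ(4),φ(7)) = (1,6) ∈ E(G2) ✓
  (7,8) → (φ(7),φ(8)) = (4,6) ∈ E(G2) ✓
  (8,9) → (φ(8),φ(9)) = (4,8) ∈ E(G2) ✓
All 16 edges of G1 map to edges of G2, and |E(G1)| = |E(G2)| = 16, so φ is a bijection on edges as well as vertices. Hence G1 ≅ G2.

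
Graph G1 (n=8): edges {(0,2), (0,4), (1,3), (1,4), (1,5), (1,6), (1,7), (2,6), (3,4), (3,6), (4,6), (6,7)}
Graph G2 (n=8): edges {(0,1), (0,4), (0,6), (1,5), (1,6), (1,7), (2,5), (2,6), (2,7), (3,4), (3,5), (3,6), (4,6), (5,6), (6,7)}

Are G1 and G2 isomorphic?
No, not isomorphic

The graphs are NOT isomorphic.

Counting triangles (3-cliques): G1 has 5, G2 has 8.
Triangle count is an isomorphism invariant, so differing triangle counts rule out isomorphism.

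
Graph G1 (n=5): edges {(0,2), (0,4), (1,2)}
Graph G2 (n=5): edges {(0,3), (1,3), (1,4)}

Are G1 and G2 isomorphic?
Yes, isomorphic

The graphs are isomorphic.
One valid mapping φ: V(G1) → V(G2): 0→3, 1→4, 2→1, 3→2, 4→0

Verify φ preserves adjacency — for each edge of G1, its image is an edge of G2:
  (0,2) → (φ(0),φ(2)) = (1,3) ∈ E(G2) ✓
  (0,4) → (φ(0),φ(4)) = (0,3) ∈ E(G2) ✓
  (1,2) → (φ(1),φ(2)) = (1,4) ∈ E(G2) ✓
All 3 edges of G1 map to edges of G2, and |E(G1)| = |E(G2)| = 3, so φ is a bijection on edges as well as vertices. Hence G1 ≅ G2.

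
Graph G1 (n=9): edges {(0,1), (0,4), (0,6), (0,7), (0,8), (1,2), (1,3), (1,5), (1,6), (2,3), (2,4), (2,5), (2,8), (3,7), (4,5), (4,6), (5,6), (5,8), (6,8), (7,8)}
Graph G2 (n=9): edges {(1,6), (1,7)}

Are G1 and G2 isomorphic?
No, not isomorphic

The graphs are NOT isomorphic.

Connected components of G1: 1 component(s) with vertex sets [[0, 1, 2, 3, 4, 5, 6, 7, 8]], sizes [9].
Connected components of G2: 7 component(s) with vertex sets [[0], [2], [3], [4], [5], [8], [1, 6, 7]], sizes [1, 1, 1, 1, 1, 1, 3].
The number of connected components (and the multiset of component sizes) is an isomorphism invariant — an isomorphism maps each component of G1 bijectively onto a component of G2. Since G1 has 1 component(s) and G2 has 7, they cannot be isomorphic.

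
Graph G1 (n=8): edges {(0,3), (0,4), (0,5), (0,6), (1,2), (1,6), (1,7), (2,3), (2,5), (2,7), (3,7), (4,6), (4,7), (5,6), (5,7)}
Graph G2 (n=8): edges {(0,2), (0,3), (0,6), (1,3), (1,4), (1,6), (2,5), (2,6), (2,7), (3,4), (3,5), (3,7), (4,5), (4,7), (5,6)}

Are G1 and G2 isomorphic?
Yes, isomorphic

The graphs are isomorphic.
One valid mapping φ: V(G1) → V(G2): 0→2, 1→1, 2→4, 3→7, 4→0, 5→5, 6→6, 7→3

Verify φ preserves adjacency — for each edge of G1, its image is an edge of G2:
  (0,3) → (φ(0),φ(3)) = (2,7) ∈ E(G2) ✓
  (0,4) → (φ(0),φ(4)) = (0,2) ∈ E(G2) ✓
  (0,5) → (φ(0),φ(5)) = (2,5) ∈ E(G2) ✓
  (0,6) → (φ(0),φ(6)) = (2,6) ∈ E(G2) ✓
  (1,2) → (φ(1),φ(2)) = (1,4) ∈ E(G2) ✓
  (1,6) → (φ(1),φ(6)) = (1,6) ∈ E(G2) ✓
  (1,7) → (φ(1),φ(7)) = (1,3) ∈ E(G2) ✓
  (2,3) → (φ(2),φ(3)) = (4,7) ∈ E(G2) ✓
  (2,5) → (φ(2),φ(5)) = (4,5) ∈ E(G2) ✓
  (2,7) → (φ(2),φ(7)) = (3,4) ∈ E(G2) ✓
  (3,7) → (φ(3),φ(7)) = (3,7) ∈ E(G2) ✓
  (4,6) → (φ(4),φ(6)) = (0,6) ∈ E(G2) ✓
  (4,7) → (φ(4),φ(7)) = (0,3) ∈ E(G2) ✓
  (5,6) → (φ(5),φ(6)) = (5,6) ∈ E(G2) ✓
  (5,7) → (φ(5),φ(7)) = (3,5) ∈ E(G2) ✓
All 15 edges of G1 map to edges of G2, and |E(G1)| = |E(G2)| = 15, so φ is a bijection on edges as well as vertices. Hence G1 ≅ G2.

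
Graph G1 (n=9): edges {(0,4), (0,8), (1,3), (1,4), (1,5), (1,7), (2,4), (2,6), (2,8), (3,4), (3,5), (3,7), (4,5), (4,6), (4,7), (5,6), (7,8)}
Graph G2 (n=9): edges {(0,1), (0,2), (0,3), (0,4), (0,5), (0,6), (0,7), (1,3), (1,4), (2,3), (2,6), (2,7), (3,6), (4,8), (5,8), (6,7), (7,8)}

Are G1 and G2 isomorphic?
Yes, isomorphic

The graphs are isomorphic.
One valid mapping φ: V(G1) → V(G2): 0→5, 1→6, 2→4, 3→2, 4→0, 5→3, 6→1, 7→7, 8→8

Verify φ preserves adjacency — for each edge of G1, its image is an edge of G2:
  (0,4) → (φ(0),φ(4)) = (0,5) ∈ E(G2) ✓
  (0,8) → (φ(0),φ(8)) = (5,8) ∈ E(G2) ✓
  (1,3) → (φ(1),φ(3)) = (2,6) ∈ E(G2) ✓
  (1,4) → (φ(1),φ(4)) = (0,6) ∈ E(G2) ✓
  (1,5) → (φ(1),φ(5)) = (3,6) ∈ E(G2) ✓
  (1,7) → (φ(1),φ(7)) = (6,7) ∈ E(G2) ✓
  (2,4) → (φ(2),φ(4)) = (0,4) ∈ E(G2) ✓
  (2,6) → (φ(2),φ(6)) = (1,4) ∈ E(G2) ✓
  (2,8) → (φ(2),φ(8)) = (4,8) ∈ E(G2) ✓
  (3,4) → (φ(3),φ(4)) = (0,2) ∈ E(G2) ✓
  (3,5) → (φ(3),φ(5)) = (2,3) ∈ E(G2) ✓
  (3,7) → (φ(3),φ(7)) = (2,7) ∈ E(G2) ✓
  (4,5) → (φ(4),φ(5)) = (0,3) ∈ E(G2) ✓
  (4,6) → (φ(4),φ(6)) = (0,1) ∈ E(G2) ✓
  (4,7) → (φ(4),φ(7)) = (0,7) ∈ E(G2) ✓
  (5,6) → (φ(5),φ(6)) = (1,3) ∈ E(G2) ✓
  (7,8) → (φ(7),φ(8)) = (7,8) ∈ E(G2) ✓
All 17 edges of G1 map to edges of G2, and |E(G1)| = |E(G2)| = 17, so φ is a bijection on edges as well as vertices. Hence G1 ≅ G2.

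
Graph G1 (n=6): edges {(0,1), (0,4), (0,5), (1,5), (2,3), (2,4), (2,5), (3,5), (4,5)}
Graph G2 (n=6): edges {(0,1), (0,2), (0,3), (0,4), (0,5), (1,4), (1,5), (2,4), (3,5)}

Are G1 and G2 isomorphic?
Yes, isomorphic

The graphs are isomorphic.
One valid mapping φ: V(G1) → V(G2): 0→5, 1→3, 2→4, 3→2, 4→1, 5→0

Verify φ preserves adjacency — for each edge of G1, its image is an edge of G2:
  (0,1) → (φ(0),φ(1)) = (3,5) ∈ E(G2) ✓
  (0,4) → (φ(0),φ(4)) = (1,5) ∈ E(G2) ✓
  (0,5) → (φ(0),φ(5)) = (0,5) ∈ E(G2) ✓
  (1,5) → (φ(1),φ(5)) = (0,3) ∈ E(G2) ✓
  (2,3) → (φ(2),φ(3)) = (2,4) ∈ E(G2) ✓
  (2,4) → (φ(2),φ(4)) = (1,4) ∈ E(G2) ✓
  (2,5) → (φ(2),φ(5)) = (0,4) ∈ E(G2) ✓
  (3,5) → (φ(3),φ(5)) = (0,2) ∈ E(G2) ✓
  (4,5) → (φ(4),φ(5)) = (0,1) ∈ E(G2) ✓
All 9 edges of G1 map to edges of G2, and |E(G1)| = |E(G2)| = 9, so φ is a bijection on edges as well as vertices. Hence G1 ≅ G2.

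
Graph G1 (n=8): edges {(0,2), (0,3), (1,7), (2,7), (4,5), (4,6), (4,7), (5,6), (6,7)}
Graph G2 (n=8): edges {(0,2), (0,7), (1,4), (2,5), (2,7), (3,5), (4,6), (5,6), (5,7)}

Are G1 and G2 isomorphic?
Yes, isomorphic

The graphs are isomorphic.
One valid mapping φ: V(G1) → V(G2): 0→4, 1→3, 2→6, 3→1, 4→2, 5→0, 6→7, 7→5

Verify φ preserves adjacency — for each edge of G1, its image is an edge of G2:
  (0,2) → (φ(0),φ(2)) = (4,6) ∈ E(G2) ✓
  (0,3) → (φ(0),φ(3)) = (1,4) ∈ E(G2) ✓
  (1,7) → (φ(1),φ(7)) = (3,5) ∈ E(G2) ✓
  (2,7) → (φ(2),φ(7)) = (5,6) ∈ E(G2) ✓
  (4,5) → (φ(4),φ(5)) = (0,2) ∈ E(G2) ✓
  (4,6) → (φ(4),φ(6)) = (2,7) ∈ E(G2) ✓
  (4,7) → (φ(4),φ(7)) = (2,5) ∈ E(G2) ✓
  (5,6) → (φ(5),φ(6)) = (0,7) ∈ E(G2) ✓
  (6,7) → (φ(6),φ(7)) = (5,7) ∈ E(G2) ✓
All 9 edges of G1 map to edges of G2, and |E(G1)| = |E(G2)| = 9, so φ is a bijection on edges as well as vertices. Hence G1 ≅ G2.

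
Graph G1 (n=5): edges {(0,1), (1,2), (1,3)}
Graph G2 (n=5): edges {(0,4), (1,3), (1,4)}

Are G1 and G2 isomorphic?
No, not isomorphic

The graphs are NOT isomorphic.

Degrees in G1: deg(0)=1, deg(1)=3, deg(2)=1, deg(3)=1, deg(4)=0.
Sorted degree sequence of G1: [3, 1, 1, 1, 0].
Degrees in G2: deg(0)=1, deg(1)=2, deg(2)=0, deg(3)=1, deg(4)=2.
Sorted degree sequence of G2: [2, 2, 1, 1, 0].
The (sorted) degree sequence is an isomorphism invariant, so since G1 and G2 have different degree sequences they cannot be isomorphic.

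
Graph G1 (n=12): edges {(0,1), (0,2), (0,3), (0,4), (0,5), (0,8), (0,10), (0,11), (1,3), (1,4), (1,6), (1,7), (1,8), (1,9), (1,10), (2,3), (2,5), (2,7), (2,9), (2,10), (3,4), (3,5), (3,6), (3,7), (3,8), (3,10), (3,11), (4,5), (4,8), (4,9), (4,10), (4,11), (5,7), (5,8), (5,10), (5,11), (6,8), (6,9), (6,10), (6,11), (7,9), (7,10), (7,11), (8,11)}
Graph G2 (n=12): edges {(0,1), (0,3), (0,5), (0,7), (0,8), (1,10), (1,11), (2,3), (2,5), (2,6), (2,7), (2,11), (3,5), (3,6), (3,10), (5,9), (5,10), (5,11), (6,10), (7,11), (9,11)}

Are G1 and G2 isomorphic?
No, not isomorphic

The graphs are NOT isomorphic.

Connected components of G1: 1 component(s) with vertex sets [[0, 1, 2, 3, 4, 5, 6, 7, 8, 9, 10, 11]], sizes [12].
Connected components of G2: 2 component(s) with vertex sets [[4], [0, 1, 2, 3, 5, 6, 7, 8, 9, 10, 11]], sizes [1, 11].
The number of connected components (and the multiset of component sizes) is an isomorphism invariant — an isomorphism maps each component of G1 bijectively onto a component of G2. Since G1 has 1 component(s) and G2 has 2, they cannot be isomorphic.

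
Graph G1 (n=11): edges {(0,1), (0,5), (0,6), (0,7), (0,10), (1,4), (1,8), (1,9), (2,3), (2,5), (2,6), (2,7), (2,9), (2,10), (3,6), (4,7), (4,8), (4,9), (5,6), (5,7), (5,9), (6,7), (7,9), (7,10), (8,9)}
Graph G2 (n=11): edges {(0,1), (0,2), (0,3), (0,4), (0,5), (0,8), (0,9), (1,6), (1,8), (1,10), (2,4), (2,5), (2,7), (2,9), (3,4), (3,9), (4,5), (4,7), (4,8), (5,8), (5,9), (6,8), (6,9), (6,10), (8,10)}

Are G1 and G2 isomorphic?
Yes, isomorphic

The graphs are isomorphic.
One valid mapping φ: V(G1) → V(G2): 0→9, 1→6, 2→4, 3→7, 4→1, 5→5, 6→2, 7→0, 8→10, 9→8, 10→3

Verify φ preserves adjacency — for each edge of G1, its image is an edge of G2:
  (0,1) → (φ(0),φ(1)) = (6,9) ∈ E(G2) ✓
  (0,5) → (φ(0),φ(5)) = (5,9) ∈ E(G2) ✓
  (0,6) → (φ(0),φ(6)) = (2,9) ∈ E(G2) ✓
  (0,7) → (φ(0),φ(7)) = (0,9) ∈ E(G2) ✓
  (0,10) → (φ(0),φ(10)) = (3,9) ∈ E(G2) ✓
  (1,4) → (φ(1),φ(4)) = (1,6) ∈ E(G2) ✓
  (1,8) → (φ(1),φ(8)) = (6,10) ∈ E(G2) ✓
  (1,9) → (φ(1),φ(9)) = (6,8) ∈ E(G2) ✓
  (2,3) → (φ(2),φ(3)) = (4,7) ∈ E(G2) ✓
  (2,5) → (φ(2),φ(5)) = (4,5) ∈ E(G2) ✓
  (2,6) → (φ(2),φ(6)) = (2,4) ∈ E(G2) ✓
  (2,7) → (φ(2),φ(7)) = (0,4) ∈ E(G2) ✓
  (2,9) → (φ(2),φ(9)) = (4,8) ∈ E(G2) ✓
  (2,10) → (φ(2),φ(10)) = (3,4) ∈ E(G2) ✓
  (3,6) → (φ(3),φ(6)) = (2,7) ∈ E(G2) ✓
  (4,7) → (φ(4),φ(7)) = (0,1) ∈ E(G2) ✓
  (4,8) → (φ(4),φ(8)) = (1,10) ∈ E(G2) ✓
  (4,9) → (φ(4),φ(9)) = (1,8) ∈ E(G2) ✓
  (5,6) → (φ(5),φ(6)) = (2,5) ∈ E(G2) ✓
  (5,7) → (φ(5),φ(7)) = (0,5) ∈ E(G2) ✓
  (5,9) → (φ(5),φ(9)) = (5,8) ∈ E(G2) ✓
  (6,7) → (φ(6),φ(7)) = (0,2) ∈ E(G2) ✓
  (7,9) → (φ(7),φ(9)) = (0,8) ∈ E(G2) ✓
  (7,10) → (φ(7),φ(10)) = (0,3) ∈ E(G2) ✓
  (8,9) → (φ(8),φ(9)) = (8,10) ∈ E(G2) ✓
All 25 edges of G1 map to edges of G2, and |E(G1)| = |E(G2)| = 25, so φ is a bijection on edges as well as vertices. Hence G1 ≅ G2.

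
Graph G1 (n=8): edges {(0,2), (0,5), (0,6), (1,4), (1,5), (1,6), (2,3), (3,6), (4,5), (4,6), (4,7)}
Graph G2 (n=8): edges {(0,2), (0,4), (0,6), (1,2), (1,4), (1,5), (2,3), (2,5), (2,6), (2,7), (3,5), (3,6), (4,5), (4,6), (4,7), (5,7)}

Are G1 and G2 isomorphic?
No, not isomorphic

The graphs are NOT isomorphic.

Degrees in G1: deg(0)=3, deg(1)=3, deg(2)=2, deg(3)=2, deg(4)=4, deg(5)=3, deg(6)=4, deg(7)=1.
Sorted degree sequence of G1: [4, 4, 3, 3, 3, 2, 2, 1].
Degrees in G2: deg(0)=3, deg(1)=3, deg(2)=6, deg(3)=3, deg(4)=5, deg(5)=5, deg(6)=4, deg(7)=3.
Sorted degree sequence of G2: [6, 5, 5, 4, 3, 3, 3, 3].
The (sorted) degree sequence is an isomorphism invariant, so since G1 and G2 have different degree sequences they cannot be isomorphic.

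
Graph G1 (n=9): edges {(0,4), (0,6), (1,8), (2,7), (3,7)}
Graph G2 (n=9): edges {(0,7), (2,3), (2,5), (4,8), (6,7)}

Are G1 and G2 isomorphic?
Yes, isomorphic

The graphs are isomorphic.
One valid mapping φ: V(G1) → V(G2): 0→2, 1→4, 2→6, 3→0, 4→3, 5→1, 6→5, 7→7, 8→8

Verify φ preserves adjacency — for each edge of G1, its image is an edge of G2:
  (0,4) → (φ(0),φ(4)) = (2,3) ∈ E(G2) ✓
  (0,6) → (φ(0),φ(6)) = (2,5) ∈ E(G2) ✓
  (1,8) → (φ(1),φ(8)) = (4,8) ∈ E(G2) ✓
  (2,7) → (φ(2),φ(7)) = (6,7) ∈ E(G2) ✓
  (3,7) → (φ(3),φ(7)) = (0,7) ∈ E(G2) ✓
All 5 edges of G1 map to edges of G2, and |E(G1)| = |E(G2)| = 5, so φ is a bijection on edges as well as vertices. Hence G1 ≅ G2.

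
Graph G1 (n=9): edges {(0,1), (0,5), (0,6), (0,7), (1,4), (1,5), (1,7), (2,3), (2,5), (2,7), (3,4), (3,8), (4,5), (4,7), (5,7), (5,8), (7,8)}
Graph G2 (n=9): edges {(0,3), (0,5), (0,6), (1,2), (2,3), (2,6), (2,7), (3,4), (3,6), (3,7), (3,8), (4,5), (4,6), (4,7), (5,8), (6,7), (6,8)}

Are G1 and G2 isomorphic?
Yes, isomorphic

The graphs are isomorphic.
One valid mapping φ: V(G1) → V(G2): 0→2, 1→7, 2→8, 3→5, 4→4, 5→3, 6→1, 7→6, 8→0

Verify φ preserves adjacency — for each edge of G1, its image is an edge of G2:
  (0,1) → (φ(0),φ(1)) = (2,7) ∈ E(G2) ✓
  (0,5) → (φ(0),φ(5)) = (2,3) ∈ E(G2) ✓
  (0,6) → (φ(0),φ(6)) = (1,2) ∈ E(G2) ✓
  (0,7) → (φ(0),φ(7)) = (2,6) ∈ E(G2) ✓
  (1,4) → (φ(1),φ(4)) = (4,7) ∈ E(G2) ✓
  (1,5) → (φ(1),φ(5)) = (3,7) ∈ E(G2) ✓
  (1,7) → (φ(1),φ(7)) = (6,7) ∈ E(G2) ✓
  (2,3) → (φ(2),φ(3)) = (5,8) ∈ E(G2) ✓
  (2,5) → (φ(2),φ(5)) = (3,8) ∈ E(G2) ✓
  (2,7) → (φ(2),φ(7)) = (6,8) ∈ E(G2) ✓
  (3,4) → (φ(3),φ(4)) = (4,5) ∈ E(G2) ✓
  (3,8) → (φ(3),φ(8)) = (0,5) ∈ E(G2) ✓
  (4,5) → (φ(4),φ(5)) = (3,4) ∈ E(G2) ✓
  (4,7) → (φ(4),φ(7)) = (4,6) ∈ E(G2) ✓
  (5,7) → (φ(5),φ(7)) = (3,6) ∈ E(G2) ✓
  (5,8) → (φ(5),φ(8)) = (0,3) ∈ E(G2) ✓
  (7,8) → (φ(7),φ(8)) = (0,6) ∈ E(G2) ✓
All 17 edges of G1 map to edges of G2, and |E(G1)| = |E(G2)| = 17, so φ is a bijection on edges as well as vertices. Hence G1 ≅ G2.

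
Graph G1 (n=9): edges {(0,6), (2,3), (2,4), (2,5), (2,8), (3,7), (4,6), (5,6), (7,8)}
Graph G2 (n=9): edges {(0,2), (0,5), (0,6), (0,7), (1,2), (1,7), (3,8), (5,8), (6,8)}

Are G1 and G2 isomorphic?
Yes, isomorphic

The graphs are isomorphic.
One valid mapping φ: V(G1) → V(G2): 0→3, 1→4, 2→0, 3→2, 4→6, 5→5, 6→8, 7→1, 8→7

Verify φ preserves adjacency — for each edge of G1, its image is an edge of G2:
  (0,6) → (φ(0),φ(6)) = (3,8) ∈ E(G2) ✓
  (2,3) → (φ(2),φ(3)) = (0,2) ∈ E(G2) ✓
  (2,4) → (φ(2),φ(4)) = (0,6) ∈ E(G2) ✓
  (2,5) → (φ(2),φ(5)) = (0,5) ∈ E(G2) ✓
  (2,8) → (φ(2),φ(8)) = (0,7) ∈ E(G2) ✓
  (3,7) → (φ(3),φ(7)) = (1,2) ∈ E(G2) ✓
  (4,6) → (φ(4),φ(6)) = (6,8) ∈ E(G2) ✓
  (5,6) → (φ(5),φ(6)) = (5,8) ∈ E(G2) ✓
  (7,8) → (φ(7),φ(8)) = (1,7) ∈ E(G2) ✓
All 9 edges of G1 map to edges of G2, and |E(G1)| = |E(G2)| = 9, so φ is a bijection on edges as well as vertices. Hence G1 ≅ G2.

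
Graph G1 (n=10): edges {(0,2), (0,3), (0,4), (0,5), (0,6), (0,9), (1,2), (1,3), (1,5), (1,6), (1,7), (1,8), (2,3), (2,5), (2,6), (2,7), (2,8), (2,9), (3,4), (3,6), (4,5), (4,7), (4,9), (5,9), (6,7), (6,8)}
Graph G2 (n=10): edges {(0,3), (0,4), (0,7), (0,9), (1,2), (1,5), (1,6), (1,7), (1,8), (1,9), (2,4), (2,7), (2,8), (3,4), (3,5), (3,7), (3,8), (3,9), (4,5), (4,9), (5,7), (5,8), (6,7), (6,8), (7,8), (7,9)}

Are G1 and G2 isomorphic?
Yes, isomorphic

The graphs are isomorphic.
One valid mapping φ: V(G1) → V(G2): 0→3, 1→1, 2→7, 3→5, 4→4, 5→9, 6→8, 7→2, 8→6, 9→0

Verify φ preserves adjacency — for each edge of G1, its image is an edge of G2:
  (0,2) → (φ(0),φ(2)) = (3,7) ∈ E(G2) ✓
  (0,3) → (φ(0),φ(3)) = (3,5) ∈ E(G2) ✓
  (0,4) → (φ(0),φ(4)) = (3,4) ∈ E(G2) ✓
  (0,5) → (φ(0),φ(5)) = (3,9) ∈ E(G2) ✓
  (0,6) → (φ(0),φ(6)) = (3,8) ∈ E(G2) ✓
  (0,9) → (φ(0),φ(9)) = (0,3) ∈ E(G2) ✓
  (1,2) → (φ(1),φ(2)) = (1,7) ∈ E(G2) ✓
  (1,3) → (φ(1),φ(3)) = (1,5) ∈ E(G2) ✓
  (1,5) → (φ(1),φ(5)) = (1,9) ∈ E(G2) ✓
  (1,6) → (φ(1),φ(6)) = (1,8) ∈ E(G2) ✓
  (1,7) → (φ(1),φ(7)) = (1,2) ∈ E(G2) ✓
  (1,8) → (φ(1),φ(8)) = (1,6) ∈ E(G2) ✓
  (2,3) → (φ(2),φ(3)) = (5,7) ∈ E(G2) ✓
  (2,5) → (φ(2),φ(5)) = (7,9) ∈ E(G2) ✓
  (2,6) → (φ(2),φ(6)) = (7,8) ∈ E(G2) ✓
  (2,7) → (φ(2),φ(7)) = (2,7) ∈ E(G2) ✓
  (2,8) → (φ(2),φ(8)) = (6,7) ∈ E(G2) ✓
  (2,9) → (φ(2),φ(9)) = (0,7) ∈ E(G2) ✓
  (3,4) → (φ(3),φ(4)) = (4,5) ∈ E(G2) ✓
  (3,6) → (φ(3),φ(6)) = (5,8) ∈ E(G2) ✓
  (4,5) → (φ(4),φ(5)) = (4,9) ∈ E(G2) ✓
  (4,7) → (φ(4),φ(7)) = (2,4) ∈ E(G2) ✓
  (4,9) → (φ(4),φ(9)) = (0,4) ∈ E(G2) ✓
  (5,9) → (φ(5),φ(9)) = (0,9) ∈ E(G2) ✓
  (6,7) → (φ(6),φ(7)) = (2,8) ∈ E(G2) ✓
  (6,8) → (φ(6),φ(8)) = (6,8) ∈ E(G2) ✓
All 26 edges of G1 map to edges of G2, and |E(G1)| = |E(G2)| = 26, so φ is a bijection on edges as well as vertices. Hence G1 ≅ G2.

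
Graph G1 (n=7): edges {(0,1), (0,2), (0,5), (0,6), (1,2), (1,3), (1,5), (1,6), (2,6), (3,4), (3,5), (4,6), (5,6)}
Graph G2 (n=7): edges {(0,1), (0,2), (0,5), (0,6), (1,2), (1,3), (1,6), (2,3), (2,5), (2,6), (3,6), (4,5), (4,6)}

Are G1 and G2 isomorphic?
Yes, isomorphic

The graphs are isomorphic.
One valid mapping φ: V(G1) → V(G2): 0→1, 1→2, 2→3, 3→5, 4→4, 5→0, 6→6

Verify φ preserves adjacency — for each edge of G1, its image is an edge of G2:
  (0,1) → (φ(0),φ(1)) = (1,2) ∈ E(G2) ✓
  (0,2) → (φ(0),φ(2)) = (1,3) ∈ E(G2) ✓
  (0,5) → (φ(0),φ(5)) = (0,1) ∈ E(G2) ✓
  (0,6) → (φ(0),φ(6)) = (1,6) ∈ E(G2) ✓
  (1,2) → (φ(1),φ(2)) = (2,3) ∈ E(G2) ✓
  (1,3) → (φ(1),φ(3)) = (2,5) ∈ E(G2) ✓
  (1,5) → (φ(1),φ(5)) = (0,2) ∈ E(G2) ✓
  (1,6) → (φ(1),φ(6)) = (2,6) ∈ E(G2) ✓
  (2,6) → (φ(2),φ(6)) = (3,6) ∈ E(G2) ✓
  (3,4) → (φ(3),φ(4)) = (4,5) ∈ E(G2) ✓
  (3,5) → (φ(3),φ(5)) = (0,5) ∈ E(G2) ✓
  (4,6) → (φ(4),φ(6)) = (4,6) ∈ E(G2) ✓
  (5,6) → (φ(5),φ(6)) = (0,6) ∈ E(G2) ✓
All 13 edges of G1 map to edges of G2, and |E(G1)| = |E(G2)| = 13, so φ is a bijection on edges as well as vertices. Hence G1 ≅ G2.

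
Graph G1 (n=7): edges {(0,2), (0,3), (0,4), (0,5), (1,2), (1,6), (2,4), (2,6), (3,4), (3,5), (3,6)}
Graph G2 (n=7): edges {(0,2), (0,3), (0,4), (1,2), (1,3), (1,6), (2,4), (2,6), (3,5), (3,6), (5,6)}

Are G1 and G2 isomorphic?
Yes, isomorphic

The graphs are isomorphic.
One valid mapping φ: V(G1) → V(G2): 0→6, 1→4, 2→2, 3→3, 4→1, 5→5, 6→0

Verify φ preserves adjacency — for each edge of G1, its image is an edge of G2:
  (0,2) → (φ(0),φ(2)) = (2,6) ∈ E(G2) ✓
  (0,3) → (φ(0),φ(3)) = (3,6) ∈ E(G2) ✓
  (0,4) → (φ(0),φ(4)) = (1,6) ∈ E(G2) ✓
  (0,5) → (φ(0),φ(5)) = (5,6) ∈ E(G2) ✓
  (1,2) → (φ(1),φ(2)) = (2,4) ∈ E(G2) ✓
  (1,6) → (φ(1),φ(6)) = (0,4) ∈ E(G2) ✓
  (2,4) → (φ(2),φ(4)) = (1,2) ∈ E(G2) ✓
  (2,6) → (φ(2),φ(6)) = (0,2) ∈ E(G2) ✓
  (3,4) → (φ(3),φ(4)) = (1,3) ∈ E(G2) ✓
  (3,5) → (φ(3),φ(5)) = (3,5) ∈ E(G2) ✓
  (3,6) → (φ(3),φ(6)) = (0,3) ∈ E(G2) ✓
All 11 edges of G1 map to edges of G2, and |E(G1)| = |E(G2)| = 11, so φ is a bijection on edges as well as vertices. Hence G1 ≅ G2.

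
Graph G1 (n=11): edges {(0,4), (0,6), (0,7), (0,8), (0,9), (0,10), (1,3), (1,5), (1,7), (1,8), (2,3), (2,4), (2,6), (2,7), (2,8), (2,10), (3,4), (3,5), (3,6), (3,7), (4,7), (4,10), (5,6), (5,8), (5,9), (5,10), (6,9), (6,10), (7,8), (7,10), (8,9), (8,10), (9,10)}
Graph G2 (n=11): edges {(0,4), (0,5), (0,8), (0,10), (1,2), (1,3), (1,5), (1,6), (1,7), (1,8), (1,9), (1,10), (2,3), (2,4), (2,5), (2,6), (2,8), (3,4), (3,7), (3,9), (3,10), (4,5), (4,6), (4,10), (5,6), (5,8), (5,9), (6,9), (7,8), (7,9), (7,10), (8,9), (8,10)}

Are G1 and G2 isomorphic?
Yes, isomorphic

The graphs are isomorphic.
One valid mapping φ: V(G1) → V(G2): 0→9, 1→0, 2→2, 3→4, 4→6, 5→10, 6→3, 7→5, 8→8, 9→7, 10→1

Verify φ preserves adjacency — for each edge of G1, its image is an edge of G2:
  (0,4) → (φ(0),φ(4)) = (6,9) ∈ E(G2) ✓
  (0,6) → (φ(0),φ(6)) = (3,9) ∈ E(G2) ✓
  (0,7) → (φ(0),φ(7)) = (5,9) ∈ E(G2) ✓
  (0,8) → (φ(0),φ(8)) = (8,9) ∈ E(G2) ✓
  (0,9) → (φ(0),φ(9)) = (7,9) ∈ E(G2) ✓
  (0,10) → (φ(0),φ(10)) = (1,9) ∈ E(G2) ✓
  (1,3) → (φ(1),φ(3)) = (0,4) ∈ E(G2) ✓
  (1,5) → (φ(1),φ(5)) = (0,10) ∈ E(G2) ✓
  (1,7) → (φ(1),φ(7)) = (0,5) ∈ E(G2) ✓
  (1,8) → (φ(1),φ(8)) = (0,8) ∈ E(G2) ✓
  (2,3) → (φ(2),φ(3)) = (2,4) ∈ E(G2) ✓
  (2,4) → (φ(2),φ(4)) = (2,6) ∈ E(G2) ✓
  (2,6) → (φ(2),φ(6)) = (2,3) ∈ E(G2) ✓
  (2,7) → (φ(2),φ(7)) = (2,5) ∈ E(G2) ✓
  (2,8) → (φ(2),φ(8)) = (2,8) ∈ E(G2) ✓
  (2,10) → (φ(2),φ(10)) = (1,2) ∈ E(G2) ✓
  (3,4) → (φ(3),φ(4)) = (4,6) ∈ E(G2) ✓
  (3,5) → (φ(3),φ(5)) = (4,10) ∈ E(G2) ✓
  (3,6) → (φ(3),φ(6)) = (3,4) ∈ E(G2) ✓
  (3,7) → (φ(3),φ(7)) = (4,5) ∈ E(G2) ✓
  (4,7) → (φ(4),φ(7)) = (5,6) ∈ E(G2) ✓
  (4,10) → (φ(4),φ(10)) = (1,6) ∈ E(G2) ✓
  (5,6) → (φ(5),φ(6)) = (3,10) ∈ E(G2) ✓
  (5,8) → (φ(5),φ(8)) = (8,10) ∈ E(G2) ✓
  (5,9) → (φ(5),φ(9)) = (7,10) ∈ E(G2) ✓
  (5,10) → (φ(5),φ(10)) = (1,10) ∈ E(G2) ✓
  (6,9) → (φ(6),φ(9)) = (3,7) ∈ E(G2) ✓
  (6,10) → (φ(6),φ(10)) = (1,3) ∈ E(G2) ✓
  (7,8) → (φ(7),φ(8)) = (5,8) ∈ E(G2) ✓
  (7,10) → (φ(7),φ(10)) = (1,5) ∈ E(G2) ✓
  (8,9) → (φ(8),φ(9)) = (7,8) ∈ E(G2) ✓
  (8,10) → (φ(8),φ(10)) = (1,8) ∈ E(G2) ✓
  (9,10) → (φ(9),φ(10)) = (1,7) ∈ E(G2) ✓
All 33 edges of G1 map to edges of G2, and |E(G1)| = |E(G2)| = 33, so φ is a bijection on edges as well as vertices. Hence G1 ≅ G2.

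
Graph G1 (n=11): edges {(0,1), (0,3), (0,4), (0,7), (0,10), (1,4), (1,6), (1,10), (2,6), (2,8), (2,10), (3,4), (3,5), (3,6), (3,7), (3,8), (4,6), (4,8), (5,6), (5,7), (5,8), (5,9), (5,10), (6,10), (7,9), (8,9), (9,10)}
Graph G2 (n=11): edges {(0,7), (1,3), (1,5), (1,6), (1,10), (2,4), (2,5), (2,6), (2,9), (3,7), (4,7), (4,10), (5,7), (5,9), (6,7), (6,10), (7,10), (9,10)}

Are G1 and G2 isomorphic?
No, not isomorphic

The graphs are NOT isomorphic.

Connected components of G1: 1 component(s) with vertex sets [[0, 1, 2, 3, 4, 5, 6, 7, 8, 9, 10]], sizes [11].
Connected components of G2: 2 component(s) with vertex sets [[8], [0, 1, 2, 3, 4, 5, 6, 7, 9, 10]], sizes [1, 10].
The number of connected components (and the multiset of component sizes) is an isomorphism invariant — an isomorphism maps each component of G1 bijectively onto a component of G2. Since G1 has 1 component(s) and G2 has 2, they cannot be isomorphic.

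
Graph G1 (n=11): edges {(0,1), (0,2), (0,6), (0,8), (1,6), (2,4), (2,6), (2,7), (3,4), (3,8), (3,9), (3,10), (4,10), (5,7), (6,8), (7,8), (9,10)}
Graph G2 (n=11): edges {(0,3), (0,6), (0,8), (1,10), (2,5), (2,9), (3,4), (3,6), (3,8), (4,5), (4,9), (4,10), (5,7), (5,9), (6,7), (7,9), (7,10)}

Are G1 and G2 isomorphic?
Yes, isomorphic

The graphs are isomorphic.
One valid mapping φ: V(G1) → V(G2): 0→5, 1→2, 2→7, 3→3, 4→6, 5→1, 6→9, 7→10, 8→4, 9→8, 10→0

Verify φ preserves adjacency — for each edge of G1, its image is an edge of G2:
  (0,1) → (φ(0),φ(1)) = (2,5) ∈ E(G2) ✓
  (0,2) → (φ(0),φ(2)) = (5,7) ∈ E(G2) ✓
  (0,6) → (φ(0),φ(6)) = (5,9) ∈ E(G2) ✓
  (0,8) → (φ(0),φ(8)) = (4,5) ∈ E(G2) ✓
  (1,6) → (φ(1),φ(6)) = (2,9) ∈ E(G2) ✓
  (2,4) → (φ(2),φ(4)) = (6,7) ∈ E(G2) ✓
  (2,6) → (φ(2),φ(6)) = (7,9) ∈ E(G2) ✓
  (2,7) → (φ(2),φ(7)) = (7,10) ∈ E(G2) ✓
  (3,4) → (φ(3),φ(4)) = (3,6) ∈ E(G2) ✓
  (3,8) → (φ(3),φ(8)) = (3,4) ∈ E(G2) ✓
  (3,9) → (φ(3),φ(9)) = (3,8) ∈ E(G2) ✓
  (3,10) → (φ(3),φ(10)) = (0,3) ∈ E(G2) ✓
  (4,10) → (φ(4),φ(10)) = (0,6) ∈ E(G2) ✓
  (5,7) → (φ(5),φ(7)) = (1,10) ∈ E(G2) ✓
  (6,8) → (φ(6),φ(8)) = (4,9) ∈ E(G2) ✓
  (7,8) → (φ(7),φ(8)) = (4,10) ∈ E(G2) ✓
  (9,10) → (φ(9),φ(10)) = (0,8) ∈ E(G2) ✓
All 17 edges of G1 map to edges of G2, and |E(G1)| = |E(G2)| = 17, so φ is a bijection on edges as well as vertices. Hence G1 ≅ G2.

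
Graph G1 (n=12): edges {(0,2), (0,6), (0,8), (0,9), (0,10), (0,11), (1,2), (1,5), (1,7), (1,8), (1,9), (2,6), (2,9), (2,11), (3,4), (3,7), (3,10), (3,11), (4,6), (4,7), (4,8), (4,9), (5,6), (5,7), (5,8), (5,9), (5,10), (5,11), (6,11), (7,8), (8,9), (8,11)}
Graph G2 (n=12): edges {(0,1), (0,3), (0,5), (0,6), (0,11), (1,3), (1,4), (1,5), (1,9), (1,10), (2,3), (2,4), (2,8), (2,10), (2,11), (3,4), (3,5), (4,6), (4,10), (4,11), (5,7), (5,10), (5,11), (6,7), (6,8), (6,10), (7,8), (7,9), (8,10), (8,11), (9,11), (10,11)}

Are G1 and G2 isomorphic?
Yes, isomorphic

The graphs are isomorphic.
One valid mapping φ: V(G1) → V(G2): 0→1, 1→2, 2→3, 3→7, 4→6, 5→11, 6→0, 7→8, 8→10, 9→4, 10→9, 11→5

Verify φ preserves adjacency — for each edge of G1, its image is an edge of G2:
  (0,2) → (φ(0),φ(2)) = (1,3) ∈ E(G2) ✓
  (0,6) → (φ(0),φ(6)) = (0,1) ∈ E(G2) ✓
  (0,8) → (φ(0),φ(8)) = (1,10) ∈ E(G2) ✓
  (0,9) → (φ(0),φ(9)) = (1,4) ∈ E(G2) ✓
  (0,10) → (φ(0),φ(10)) = (1,9) ∈ E(G2) ✓
  (0,11) → (φ(0),φ(11)) = (1,5) ∈ E(G2) ✓
  (1,2) → (φ(1),φ(2)) = (2,3) ∈ E(G2) ✓
  (1,5) → (φ(1),φ(5)) = (2,11) ∈ E(G2) ✓
  (1,7) → (φ(1),φ(7)) = (2,8) ∈ E(G2) ✓
  (1,8) → (φ(1),φ(8)) = (2,10) ∈ E(G2) ✓
  (1,9) → (φ(1),φ(9)) = (2,4) ∈ E(G2) ✓
  (2,6) → (φ(2),φ(6)) = (0,3) ∈ E(G2) ✓
  (2,9) → (φ(2),φ(9)) = (3,4) ∈ E(G2) ✓
  (2,11) → (φ(2),φ(11)) = (3,5) ∈ E(G2) ✓
  (3,4) → (φ(3),φ(4)) = (6,7) ∈ E(G2) ✓
  (3,7) → (φ(3),φ(7)) = (7,8) ∈ E(G2) ✓
  (3,10) → (φ(3),φ(10)) = (7,9) ∈ E(G2) ✓
  (3,11) → (φ(3),φ(11)) = (5,7) ∈ E(G2) ✓
  (4,6) → (φ(4),φ(6)) = (0,6) ∈ E(G2) ✓
  (4,7) → (φ(4),φ(7)) = (6,8) ∈ E(G2) ✓
  (4,8) → (φ(4),φ(8)) = (6,10) ∈ E(G2) ✓
  (4,9) → (φ(4),φ(9)) = (4,6) ∈ E(G2) ✓
  (5,6) → (φ(5),φ(6)) = (0,11) ∈ E(G2) ✓
  (5,7) → (φ(5),φ(7)) = (8,11) ∈ E(G2) ✓
  (5,8) → (φ(5),φ(8)) = (10,11) ∈ E(G2) ✓
  (5,9) → (φ(5),φ(9)) = (4,11) ∈ E(G2) ✓
  (5,10) → (φ(5),φ(10)) = (9,11) ∈ E(G2) ✓
  (5,11) → (φ(5),φ(11)) = (5,11) ∈ E(G2) ✓
  (6,11) → (φ(6),φ(11)) = (0,5) ∈ E(G2) ✓
  (7,8) → (φ(7),φ(8)) = (8,10) ∈ E(G2) ✓
  (8,9) → (φ(8),φ(9)) = (4,10) ∈ E(G2) ✓
  (8,11) → (φ(8),φ(11)) = (5,10) ∈ E(G2) ✓
All 32 edges of G1 map to edges of G2, and |E(G1)| = |E(G2)| = 32, so φ is a bijection on edges as well as vertices. Hence G1 ≅ G2.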